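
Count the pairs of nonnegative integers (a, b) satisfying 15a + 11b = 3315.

21

gcd(15, 11) = 1  (15 = 1×11 + 4, 11 = 2×4 + 3, 4 = 1×3 + 1, 3 = 3×1).
Back-substituting, 15×(3) + 11×(-4) = 1.
Scale by 3315: one solution is (9945, -13260). Reduce a mod 11: (1, 300).
General: a = 1 + 11t, b = 300 - 15t.
a ≥ 0 ⇒ t ≥ 0; b ≥ 0 ⇒ t ≤ 20. So t ∈ [0, 20]: 21 solutions.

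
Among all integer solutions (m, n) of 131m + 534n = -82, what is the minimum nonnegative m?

460

gcd(534, 131) = 1  (534 = 4×131 + 10, 131 = 13×10 + 1, 10 = 10×1).
1 divides -82, so solutions exist.
Back-substituting, 131×(53) + 534×(-13) = 1.
Scale by -82/1 = -82: (m₀, n₀) = (-4346, 1066).
General solution: m = -4346 + 534t, n = 1066 - 131t for integer t.
m ≥ 0: smallest is -4346 mod 534 = 460 (at t = 9), with n = -113.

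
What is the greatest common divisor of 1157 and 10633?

1

gcd(10633, 1157):
  10633 = 9·1157 + 220
  1157 = 5·220 + 57
  220 = 3·57 + 49
  57 = 1·49 + 8
  49 = 6·8 + 1
  8 = 8·1
so gcd(10633, 1157) = 1.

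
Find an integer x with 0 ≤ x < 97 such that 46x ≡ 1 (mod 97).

gcd(97, 46):
  97 = 2·46 + 5
  46 = 9·5 + 1
  5 = 5·1
so gcd(97, 46) = 1.
Back-substitute for Bézout coefficients:
  1 = 46 - 9·5
  ... = 46·(19) + 97·(-9)
So 46·19 ≡ 1 (mod 97), and 19 mod 97 = 19.

19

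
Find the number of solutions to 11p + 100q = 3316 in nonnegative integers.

3

gcd(100, 11):
  100 = 9·11 + 1
  11 = 11·1
so gcd(100, 11) = 1.
Back-substitute for Bézout coefficients:
  1 = 100 - 9·11
  ... = 11·(-9) + 100·(1)
Scale by 3316: one solution is (-29844, 3316). Reduce p mod 100: (56, 27).
General: p = 56 + 100t, q = 27 - 11t.
p ≥ 0 ⇒ t ≥ 0; q ≥ 0 ⇒ t ≤ 2. So t ∈ [0, 2]: 3 solutions.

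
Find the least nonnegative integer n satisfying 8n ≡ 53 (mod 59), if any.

14

gcd(59, 8) = 1.
1 divides 53, so solutions exist.
By Bézout, 8×(-22) + 59×(3) = 1.
So 8×(-22) ≡ 1 (mod 59); multiply by 53: n ≡ -1166 (mod 59).
Smallest nonnegative: n = -1166 mod 59 = 14.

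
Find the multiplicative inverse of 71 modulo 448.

183

gcd(448, 71) = 1  (448 = 6*71 + 22, 71 = 3*22 + 5, 22 = 4*5 + 2, 5 = 2*2 + 1, 2 = 2*1).
Back-substituting, 71*(183) + 448*(-29) = 1.
So 71*183 ≡ 1 (mod 448), and 183 mod 448 = 183.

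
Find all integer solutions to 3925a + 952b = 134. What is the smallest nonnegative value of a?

gcd(3925, 952):
  3925 = 4·952 + 117
  952 = 8·117 + 16
  117 = 7·16 + 5
  16 = 3·5 + 1
  5 = 5·1
so gcd(3925, 952) = 1.
1 divides 134, so solutions exist.
Back-substitute for Bézout coefficients:
  1 = 16 - 3·5
  ... = 3925·(-179) + 952·(738)
Scale by 134/1 = 134: (a₀, b₀) = (-23986, 98892).
General solution: a = -23986 + 952t, b = 98892 - 3925t for integer t.
a ≥ 0: smallest is -23986 mod 952 = 766 (at t = 26), with b = -3158.

766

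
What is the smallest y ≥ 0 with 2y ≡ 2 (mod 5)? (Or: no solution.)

1

gcd(5, 2) = 1  (5 = 2·2 + 1, 2 = 2·1).
1 divides 2, so solutions exist.
Back-substituting, 2·(-2) + 5·(1) = 1.
So 2·(-2) ≡ 1 (mod 5); multiply by 2: y ≡ -4 (mod 5).
Smallest nonnegative: y = -4 mod 5 = 1.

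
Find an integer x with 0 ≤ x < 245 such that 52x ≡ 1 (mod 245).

33

gcd(245, 52) = 1  (245 = 4·52 + 37, 52 = 1·37 + 15, 37 = 2·15 + 7, 15 = 2·7 + 1, 7 = 7·1).
Back-substituting, 52·(33) + 245·(-7) = 1.
So 52·33 ≡ 1 (mod 245), and 33 mod 245 = 33.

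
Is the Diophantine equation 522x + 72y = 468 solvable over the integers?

gcd(522, 72) = 18.
18 divides 468, so integer solutions exist.

yes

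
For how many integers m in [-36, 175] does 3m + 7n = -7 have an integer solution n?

31

gcd(7, 3) = 1.
By Bézout, 3*(-2) + 7*(1) = 1.
Particular solution: (0, -1).
General solution: m = 0 + 7t, n = -1 - 3t for integer t.
-36 ≤ 0 + 7t ≤ 175 gives t ∈ [-5, 25], which is 31 values.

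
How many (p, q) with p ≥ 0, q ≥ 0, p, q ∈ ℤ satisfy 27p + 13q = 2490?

gcd(27, 13) = 1.
By Bézout, 27*(1) + 13*(-2) = 1.
One solution: (7, 177).
General: p = 7 + 13t, q = 177 - 27t.
p ≥ 0 ⇒ t ≥ 0; q ≥ 0 ⇒ t ≤ 6. So t ∈ [0, 6]: 7 solutions.

7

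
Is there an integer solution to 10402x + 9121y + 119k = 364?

gcd(10402, 9121):
  10402 = 1*9121 + 1281
  9121 = 7*1281 + 154
  1281 = 8*154 + 49
  154 = 3*49 + 7
  49 = 7*7
so gcd(10402, 9121) = 7.
gcd(7, 119) = 7.
7 divides 364, so integer solutions exist.

yes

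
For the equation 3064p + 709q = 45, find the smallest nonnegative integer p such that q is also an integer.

gcd(3064, 709):
  3064 = 4·709 + 228
  709 = 3·228 + 25
  228 = 9·25 + 3
  25 = 8·3 + 1
  3 = 3·1
so gcd(3064, 709) = 1.
1 divides 45, so solutions exist.
Back-substitute for Bézout coefficients:
  1 = 25 - 8·3
  ... = 3064·(-227) + 709·(981)
Scale by 45/1 = 45: (p₀, q₀) = (-10215, 44145).
General solution: p = -10215 + 709t, q = 44145 - 3064t for integer t.
p ≥ 0: smallest is -10215 mod 709 = 420 (at t = 15), with q = -1815.

420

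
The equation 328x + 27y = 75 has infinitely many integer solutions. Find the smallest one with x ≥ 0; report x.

gcd(328, 27):
  328 = 12×27 + 4
  27 = 6×4 + 3
  4 = 1×3 + 1
  3 = 3×1
so gcd(328, 27) = 1.
1 divides 75, so solutions exist.
Back-substitute for Bézout coefficients:
  1 = 4 - 1×3
  ... = 328×(7) + 27×(-85)
Scale by 75/1 = 75: (x₀, y₀) = (525, -6375).
General solution: x = 525 + 27t, y = -6375 - 328t for integer t.
x ≥ 0: smallest is 525 mod 27 = 12 (at t = -19), with y = -143.

12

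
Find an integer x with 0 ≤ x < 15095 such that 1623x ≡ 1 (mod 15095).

12342

gcd(15095, 1623):
  15095 = 9·1623 + 488
  1623 = 3·488 + 159
  488 = 3·159 + 11
  159 = 14·11 + 5
  11 = 2·5 + 1
  5 = 5·1
so gcd(15095, 1623) = 1.
Back-substitute for Bézout coefficients:
  1 = 11 - 2·5
  ... = 1623·(-2753) + 15095·(296)
So 1623·-2753 ≡ 1 (mod 15095), and -2753 mod 15095 = 12342.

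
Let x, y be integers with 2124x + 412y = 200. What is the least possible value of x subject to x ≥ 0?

16

gcd(2124, 412) = 4.
4 divides 200, so solutions exist.
By Bézout, 2124*(-45) + 412*(232) = 4.
Scale by 200/4 = 50: (x₀, y₀) = (-2250, 11600).
General solution: x = -2250 + 103t, y = 11600 - 531t for integer t.
x ≥ 0: smallest is -2250 mod 103 = 16 (at t = 22), with y = -82.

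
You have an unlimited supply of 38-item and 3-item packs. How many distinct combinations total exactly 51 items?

Need nonnegative integers with 38j + 3k = 51.
gcd(38, 3) = 1, and 38·(-1) + 3·(13) = 1.
So (j₀, k₀) = (-51, 663); general j = -51 + 3t, k = 663 - 38t.
j ≥ 0 ⇒ t ≥ 17; k ≥ 0 ⇒ t ≤ 17. That's 1 value of t.

1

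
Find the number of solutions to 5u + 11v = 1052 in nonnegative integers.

19

gcd(11, 5):
  11 = 2*5 + 1
  5 = 5*1
so gcd(11, 5) = 1.
Back-substitute for Bézout coefficients:
  1 = 11 - 2*5
  ... = 5*(-2) + 11*(1)
Scale by 1052: one solution is (-2104, 1052). Reduce u mod 11: (8, 92).
General: u = 8 + 11t, v = 92 - 5t.
u ≥ 0 ⇒ t ≥ 0; v ≥ 0 ⇒ t ≤ 18. So t ∈ [0, 18]: 19 solutions.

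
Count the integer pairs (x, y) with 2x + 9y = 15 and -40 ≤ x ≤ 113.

17

gcd(9, 2):
  9 = 4×2 + 1
  2 = 2×1
so gcd(9, 2) = 1.
Back-substitute for Bézout coefficients:
  1 = 9 - 4×2
  ... = 2×(-4) + 9×(1)
Scale by 15: particular solution (-60, 15); reduce x mod 9: (3, 1).
General solution: x = 3 + 9t, y = 1 - 2t for integer t.
-40 ≤ 3 + 9t ≤ 113 gives t ∈ [-4, 12], which is 17 values.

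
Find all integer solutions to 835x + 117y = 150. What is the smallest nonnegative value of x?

gcd(835, 117) = 1  (835 = 7×117 + 16, 117 = 7×16 + 5, 16 = 3×5 + 1, 5 = 5×1).
1 divides 150, so solutions exist.
Back-substituting, 835×(22) + 117×(-157) = 1.
Scale by 150/1 = 150: (x₀, y₀) = (3300, -23550).
General solution: x = 3300 + 117t, y = -23550 - 835t for integer t.
x ≥ 0: smallest is 3300 mod 117 = 24 (at t = -28), with y = -170.

24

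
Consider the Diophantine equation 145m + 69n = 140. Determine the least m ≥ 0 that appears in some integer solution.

gcd(145, 69) = 1.
1 divides 140, so solutions exist.
By Bézout, 145*(10) + 69*(-21) = 1.
Scale by 140/1 = 140: (m₀, n₀) = (1400, -2940).
General solution: m = 1400 + 69t, n = -2940 - 145t for integer t.
m ≥ 0: smallest is 1400 mod 69 = 20 (at t = -20), with n = -40.

20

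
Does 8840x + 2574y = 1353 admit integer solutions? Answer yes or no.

gcd(8840, 2574) = 26  (8840 = 3×2574 + 1118, 2574 = 2×1118 + 338, 1118 = 3×338 + 104, 338 = 3×104 + 26, 104 = 4×26).
26 does not divide 1353 (remainder 1), so no integer solutions.

no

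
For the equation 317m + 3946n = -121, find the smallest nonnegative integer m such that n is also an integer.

2539

gcd(3946, 317) = 1.
1 divides -121, so solutions exist.
By Bézout, 317·(-1195) + 3946·(96) = 1.
Scale by -121/1 = -121: (m₀, n₀) = (144595, -11616).
General solution: m = 144595 + 3946t, n = -11616 - 317t for integer t.
m ≥ 0: smallest is 144595 mod 3946 = 2539 (at t = -36), with n = -204.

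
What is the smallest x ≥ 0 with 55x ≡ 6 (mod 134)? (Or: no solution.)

100

gcd(134, 55) = 1  (134 = 2×55 + 24, 55 = 2×24 + 7, 24 = 3×7 + 3, 7 = 2×3 + 1, 3 = 3×1).
1 divides 6, so solutions exist.
Back-substituting, 55×(39) + 134×(-16) = 1.
So 55×(39) ≡ 1 (mod 134); multiply by 6: x ≡ 234 (mod 134).
Smallest nonnegative: x = 234 mod 134 = 100.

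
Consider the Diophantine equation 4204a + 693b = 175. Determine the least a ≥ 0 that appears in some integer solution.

gcd(4204, 693):
  4204 = 6·693 + 46
  693 = 15·46 + 3
  46 = 15·3 + 1
  3 = 3·1
so gcd(4204, 693) = 1.
1 divides 175, so solutions exist.
Back-substitute for Bézout coefficients:
  1 = 46 - 15·3
  ... = 4204·(226) + 693·(-1371)
Scale by 175/1 = 175: (a₀, b₀) = (39550, -239925).
General solution: a = 39550 + 693t, b = -239925 - 4204t for integer t.
a ≥ 0: smallest is 39550 mod 693 = 49 (at t = -57), with b = -297.

49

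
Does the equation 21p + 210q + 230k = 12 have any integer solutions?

gcd(210, 21) = 21  (210 = 10×21).
gcd(21, 230) = 1.
1 divides 12, so integer solutions exist.

yes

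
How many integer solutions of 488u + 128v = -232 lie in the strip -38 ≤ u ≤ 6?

3

gcd(488, 128) = 8.
By Bézout, 488*(5) + 128*(-19) = 8.
Particular solution: (15, -59).
General solution: u = 15 + 16t, v = -59 - 61t for integer t.
-38 ≤ 15 + 16t ≤ 6 gives t ∈ [-3, -1], which is 3 values.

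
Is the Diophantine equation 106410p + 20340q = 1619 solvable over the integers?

no

gcd(106410, 20340) = 30.
30 does not divide 1619 (remainder 29), so no integer solutions.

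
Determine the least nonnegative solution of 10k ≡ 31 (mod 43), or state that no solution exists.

16

gcd(43, 10) = 1.
1 divides 31, so solutions exist.
By Bézout, 10*(13) + 43*(-3) = 1.
So 10*(13) ≡ 1 (mod 43); multiply by 31: k ≡ 403 (mod 43).
Smallest nonnegative: k = 403 mod 43 = 16.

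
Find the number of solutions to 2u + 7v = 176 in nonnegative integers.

13

gcd(7, 2) = 1.
By Bézout, 2·(-3) + 7·(1) = 1.
One solution: (4, 24).
General: u = 4 + 7t, v = 24 - 2t.
u ≥ 0 ⇒ t ≥ 0; v ≥ 0 ⇒ t ≤ 12. So t ∈ [0, 12]: 13 solutions.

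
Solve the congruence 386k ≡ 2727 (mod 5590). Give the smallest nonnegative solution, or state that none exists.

no solution

gcd(5590, 386) = 2  (5590 = 14*386 + 186, 386 = 2*186 + 14, 186 = 13*14 + 4, 14 = 3*4 + 2, 4 = 2*2).
2 does not divide 2727, so the congruence has no solution.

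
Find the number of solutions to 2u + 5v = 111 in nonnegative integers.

11

gcd(5, 2):
  5 = 2*2 + 1
  2 = 2*1
so gcd(5, 2) = 1.
Back-substitute for Bézout coefficients:
  1 = 5 - 2*2
  ... = 2*(-2) + 5*(1)
Scale by 111: one solution is (-222, 111). Reduce u mod 5: (3, 21).
General: u = 3 + 5t, v = 21 - 2t.
u ≥ 0 ⇒ t ≥ 0; v ≥ 0 ⇒ t ≤ 10. So t ∈ [0, 10]: 11 solutions.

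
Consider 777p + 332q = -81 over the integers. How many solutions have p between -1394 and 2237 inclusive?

11

gcd(777, 332) = 1  (777 = 2·332 + 113, 332 = 2·113 + 106, 113 = 1·106 + 7, 106 = 15·7 + 1, 7 = 7·1).
Back-substituting, 777·(-47) + 332·(110) = 1.
Scale by -81: particular solution (3807, -8910); reduce p mod 332: (155, -363).
General solution: p = 155 + 332t, q = -363 - 777t for integer t.
-1394 ≤ 155 + 332t ≤ 2237 gives t ∈ [-4, 6], which is 11 values.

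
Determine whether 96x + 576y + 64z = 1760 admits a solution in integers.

gcd(576, 96) = 96  (576 = 6×96).
gcd(96, 64) = 32.
32 divides 1760, so integer solutions exist.

yes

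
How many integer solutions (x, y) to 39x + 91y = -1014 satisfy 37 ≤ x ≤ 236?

gcd(91, 39) = 13.
By Bézout, 39×(-2) + 91×(1) = 13.
Particular solution: (2, -12).
General solution: x = 2 + 7t, y = -12 - 3t for integer t.
37 ≤ 2 + 7t ≤ 236 gives t ∈ [5, 33], which is 29 values.

29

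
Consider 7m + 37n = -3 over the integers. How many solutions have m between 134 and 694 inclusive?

gcd(37, 7) = 1  (37 = 5×7 + 2, 7 = 3×2 + 1, 2 = 2×1).
Back-substituting, 7×(16) + 37×(-3) = 1.
Scale by -3: particular solution (-48, 9); reduce m mod 37: (26, -5).
General solution: m = 26 + 37t, n = -5 - 7t for integer t.
134 ≤ 26 + 37t ≤ 694 gives t ∈ [3, 18], which is 16 values.

16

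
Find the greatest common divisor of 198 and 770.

22

gcd(770, 198):
  770 = 3*198 + 176
  198 = 1*176 + 22
  176 = 8*22
so gcd(770, 198) = 22.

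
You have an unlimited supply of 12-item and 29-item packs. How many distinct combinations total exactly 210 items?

1

Need nonnegative integers with 12j + 29k = 210.
gcd(12, 29) = 1, and 12·(-12) + 29·(5) = 1.
So (j₀, k₀) = (-2520, 1050); general j = -2520 + 29t, k = 1050 - 12t.
j ≥ 0 ⇒ t ≥ 87; k ≥ 0 ⇒ t ≤ 87. That's 1 value of t.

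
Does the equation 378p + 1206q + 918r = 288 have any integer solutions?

gcd(1206, 378):
  1206 = 3×378 + 72
  378 = 5×72 + 18
  72 = 4×18
so gcd(1206, 378) = 18.
gcd(18, 918) = 18.
18 divides 288, so integer solutions exist.

yes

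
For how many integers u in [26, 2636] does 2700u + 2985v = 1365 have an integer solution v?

gcd(2985, 2700) = 15  (2985 = 1·2700 + 285, 2700 = 9·285 + 135, 285 = 2·135 + 15, 135 = 9·15).
Back-substituting, 2700·(-21) + 2985·(19) = 15.
Scale by 91: particular solution (-1911, 1729); reduce u mod 199: (79, -71).
General solution: u = 79 + 199t, v = -71 - 180t for integer t.
26 ≤ 79 + 199t ≤ 2636 gives t ∈ [0, 12], which is 13 values.

13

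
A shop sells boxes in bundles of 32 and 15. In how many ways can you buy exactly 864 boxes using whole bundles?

2

Need nonnegative integers with 32j + 15k = 864.
gcd(32, 15) = 1, and 32·(-7) + 15·(15) = 1.
So (j₀, k₀) = (-6048, 12960); general j = -6048 + 15t, k = 12960 - 32t.
j ≥ 0 ⇒ t ≥ 404; k ≥ 0 ⇒ t ≤ 405. That's 2 values of t.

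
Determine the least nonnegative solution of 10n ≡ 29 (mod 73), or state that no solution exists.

54

gcd(73, 10) = 1.
1 divides 29, so solutions exist.
By Bézout, 10*(22) + 73*(-3) = 1.
So 10*(22) ≡ 1 (mod 73); multiply by 29: n ≡ 638 (mod 73).
Smallest nonnegative: n = 638 mod 73 = 54.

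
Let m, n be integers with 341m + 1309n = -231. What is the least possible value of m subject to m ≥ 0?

gcd(1309, 341) = 11.
11 divides -231, so solutions exist.
By Bézout, 341*(-23) + 1309*(6) = 11.
Scale by -231/11 = -21: (m₀, n₀) = (483, -126).
General solution: m = 483 + 119t, n = -126 - 31t for integer t.
m ≥ 0: smallest is 483 mod 119 = 7 (at t = -4), with n = -2.

7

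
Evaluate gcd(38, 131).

gcd(131, 38):
  131 = 3·38 + 17
  38 = 2·17 + 4
  17 = 4·4 + 1
  4 = 4·1
so gcd(131, 38) = 1.

1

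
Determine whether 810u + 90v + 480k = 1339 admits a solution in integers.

no

gcd(810, 90) = 90  (810 = 9·90).
gcd(90, 480) = 30.
30 does not divide 1339 (remainder 19), so no integer solutions.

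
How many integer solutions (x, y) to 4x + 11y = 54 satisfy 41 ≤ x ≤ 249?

gcd(11, 4):
  11 = 2·4 + 3
  4 = 1·3 + 1
  3 = 3·1
so gcd(11, 4) = 1.
Back-substitute for Bézout coefficients:
  1 = 4 - 1·3
  ... = 4·(3) + 11·(-1)
Scale by 54: particular solution (162, -54); reduce x mod 11: (8, 2).
General solution: x = 8 + 11t, y = 2 - 4t for integer t.
41 ≤ 8 + 11t ≤ 249 gives t ∈ [3, 21], which is 19 values.

19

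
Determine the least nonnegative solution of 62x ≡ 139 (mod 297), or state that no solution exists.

122

gcd(297, 62) = 1.
1 divides 139, so solutions exist.
By Bézout, 62×(-91) + 297×(19) = 1.
So 62×(-91) ≡ 1 (mod 297); multiply by 139: x ≡ -12649 (mod 297).
Smallest nonnegative: x = -12649 mod 297 = 122.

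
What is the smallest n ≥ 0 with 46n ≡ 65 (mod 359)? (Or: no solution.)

337

gcd(359, 46):
  359 = 7*46 + 37
  46 = 1*37 + 9
  37 = 4*9 + 1
  9 = 9*1
so gcd(359, 46) = 1.
1 divides 65, so solutions exist.
Back-substitute for Bézout coefficients:
  1 = 37 - 4*9
  ... = 46*(-39) + 359*(5)
So 46*(-39) ≡ 1 (mod 359); multiply by 65: n ≡ -2535 (mod 359).
Smallest nonnegative: n = -2535 mod 359 = 337.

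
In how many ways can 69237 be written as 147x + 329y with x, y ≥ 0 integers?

11

gcd(329, 147):
  329 = 2×147 + 35
  147 = 4×35 + 7
  35 = 5×7
so gcd(329, 147) = 7.
Back-substitute for Bézout coefficients:
  7 = 147 - 4×35
  ... = 147×(9) + 329×(-4)
Scale by 9891: one solution is (89019, -39564). Reduce x mod 47: (1, 210).
General: x = 1 + 47t, y = 210 - 21t.
x ≥ 0 ⇒ t ≥ 0; y ≥ 0 ⇒ t ≤ 10. So t ∈ [0, 10]: 11 solutions.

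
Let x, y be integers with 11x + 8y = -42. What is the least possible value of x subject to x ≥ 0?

2

gcd(11, 8):
  11 = 1×8 + 3
  8 = 2×3 + 2
  3 = 1×2 + 1
  2 = 2×1
so gcd(11, 8) = 1.
1 divides -42, so solutions exist.
Back-substitute for Bézout coefficients:
  1 = 3 - 1×2
  ... = 11×(3) + 8×(-4)
Scale by -42/1 = -42: (x₀, y₀) = (-126, 168).
General solution: x = -126 + 8t, y = 168 - 11t for integer t.
x ≥ 0: smallest is -126 mod 8 = 2 (at t = 16), with y = -8.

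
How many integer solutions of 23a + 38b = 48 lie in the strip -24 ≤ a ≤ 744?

20

gcd(38, 23):
  38 = 1×23 + 15
  23 = 1×15 + 8
  15 = 1×8 + 7
  8 = 1×7 + 1
  7 = 7×1
so gcd(38, 23) = 1.
Back-substitute for Bézout coefficients:
  1 = 8 - 1×7
  ... = 23×(5) + 38×(-3)
Scale by 48: particular solution (240, -144); reduce a mod 38: (12, -6).
General solution: a = 12 + 38t, b = -6 - 23t for integer t.
-24 ≤ 12 + 38t ≤ 744 gives t ∈ [0, 19], which is 20 values.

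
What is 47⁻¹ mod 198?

gcd(198, 47):
  198 = 4×47 + 10
  47 = 4×10 + 7
  10 = 1×7 + 3
  7 = 2×3 + 1
  3 = 3×1
so gcd(198, 47) = 1.
Back-substitute for Bézout coefficients:
  1 = 7 - 2×3
  ... = 47×(59) + 198×(-14)
So 47×59 ≡ 1 (mod 198), and 59 mod 198 = 59.

59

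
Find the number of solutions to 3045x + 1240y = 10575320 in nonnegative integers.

gcd(3045, 1240) = 5  (3045 = 2·1240 + 565, 1240 = 2·565 + 110, 565 = 5·110 + 15, 110 = 7·15 + 5, 15 = 3·5).
Back-substituting, 3045·(-79) + 1240·(194) = 5.
Scale by 2115064: one solution is (-167090056, 410322416). Reduce x mod 248: (192, 8057).
General: x = 192 + 248t, y = 8057 - 609t.
x ≥ 0 ⇒ t ≥ 0; y ≥ 0 ⇒ t ≤ 13. So t ∈ [0, 13]: 14 solutions.

14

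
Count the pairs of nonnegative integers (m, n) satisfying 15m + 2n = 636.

gcd(15, 2) = 1.
By Bézout, 15*(1) + 2*(-7) = 1.
One solution: (0, 318).
General: m = 0 + 2t, n = 318 - 15t.
m ≥ 0 ⇒ t ≥ 0; n ≥ 0 ⇒ t ≤ 21. So t ∈ [0, 21]: 22 solutions.

22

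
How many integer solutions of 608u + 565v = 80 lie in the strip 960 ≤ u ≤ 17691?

30

gcd(608, 565) = 1.
By Bézout, 608×(92) + 565×(-99) = 1.
Particular solution: (15, -16).
General solution: u = 15 + 565t, v = -16 - 608t for integer t.
960 ≤ 15 + 565t ≤ 17691 gives t ∈ [2, 31], which is 30 values.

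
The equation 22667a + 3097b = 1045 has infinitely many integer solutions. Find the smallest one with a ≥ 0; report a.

gcd(22667, 3097) = 19.
19 divides 1045, so solutions exist.
By Bézout, 22667*(-47) + 3097*(344) = 19.
Scale by 1045/19 = 55: (a₀, b₀) = (-2585, 18920).
General solution: a = -2585 + 163t, b = 18920 - 1193t for integer t.
a ≥ 0: smallest is -2585 mod 163 = 23 (at t = 16), with b = -168.

23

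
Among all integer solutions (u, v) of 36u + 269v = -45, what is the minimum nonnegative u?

66

gcd(269, 36):
  269 = 7·36 + 17
  36 = 2·17 + 2
  17 = 8·2 + 1
  2 = 2·1
so gcd(269, 36) = 1.
1 divides -45, so solutions exist.
Back-substitute for Bézout coefficients:
  1 = 17 - 8·2
  ... = 36·(-127) + 269·(17)
Scale by -45/1 = -45: (u₀, v₀) = (5715, -765).
General solution: u = 5715 + 269t, v = -765 - 36t for integer t.
u ≥ 0: smallest is 5715 mod 269 = 66 (at t = -21), with v = -9.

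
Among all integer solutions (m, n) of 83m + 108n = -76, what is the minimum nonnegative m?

16

gcd(108, 83) = 1.
1 divides -76, so solutions exist.
By Bézout, 83·(-13) + 108·(10) = 1.
Scale by -76/1 = -76: (m₀, n₀) = (988, -760).
General solution: m = 988 + 108t, n = -760 - 83t for integer t.
m ≥ 0: smallest is 988 mod 108 = 16 (at t = -9), with n = -13.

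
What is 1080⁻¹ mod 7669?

6895

gcd(7669, 1080):
  7669 = 7×1080 + 109
  1080 = 9×109 + 99
  109 = 1×99 + 10
  99 = 9×10 + 9
  10 = 1×9 + 1
  9 = 9×1
so gcd(7669, 1080) = 1.
Back-substitute for Bézout coefficients:
  1 = 10 - 1×9
  ... = 1080×(-774) + 7669×(109)
So 1080×-774 ≡ 1 (mod 7669), and -774 mod 7669 = 6895.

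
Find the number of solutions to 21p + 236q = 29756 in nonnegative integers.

6

gcd(236, 21):
  236 = 11×21 + 5
  21 = 4×5 + 1
  5 = 5×1
so gcd(236, 21) = 1.
Back-substitute for Bézout coefficients:
  1 = 21 - 4×5
  ... = 21×(45) + 236×(-4)
Scale by 29756: one solution is (1339020, -119024). Reduce p mod 236: (192, 109).
General: p = 192 + 236t, q = 109 - 21t.
p ≥ 0 ⇒ t ≥ 0; q ≥ 0 ⇒ t ≤ 5. So t ∈ [0, 5]: 6 solutions.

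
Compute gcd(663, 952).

17

gcd(952, 663):
  952 = 1×663 + 289
  663 = 2×289 + 85
  289 = 3×85 + 34
  85 = 2×34 + 17
  34 = 2×17
so gcd(952, 663) = 17.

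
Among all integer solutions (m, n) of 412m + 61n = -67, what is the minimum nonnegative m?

37

gcd(412, 61) = 1.
1 divides -67, so solutions exist.
By Bézout, 412·(4) + 61·(-27) = 1.
Scale by -67/1 = -67: (m₀, n₀) = (-268, 1809).
General solution: m = -268 + 61t, n = 1809 - 412t for integer t.
m ≥ 0: smallest is -268 mod 61 = 37 (at t = 5), with n = -251.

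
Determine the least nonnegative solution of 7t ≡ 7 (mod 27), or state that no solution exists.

1

gcd(27, 7):
  27 = 3·7 + 6
  7 = 1·6 + 1
  6 = 6·1
so gcd(27, 7) = 1.
1 divides 7, so solutions exist.
Back-substitute for Bézout coefficients:
  1 = 7 - 1·6
  ... = 7·(4) + 27·(-1)
So 7·(4) ≡ 1 (mod 27); multiply by 7: t ≡ 28 (mod 27).
Smallest nonnegative: t = 28 mod 27 = 1.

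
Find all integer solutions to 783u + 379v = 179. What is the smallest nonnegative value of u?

gcd(783, 379) = 1  (783 = 2×379 + 25, 379 = 15×25 + 4, 25 = 6×4 + 1, 4 = 4×1).
1 divides 179, so solutions exist.
Back-substituting, 783×(91) + 379×(-188) = 1.
Scale by 179/1 = 179: (u₀, v₀) = (16289, -33652).
General solution: u = 16289 + 379t, v = -33652 - 783t for integer t.
u ≥ 0: smallest is 16289 mod 379 = 371 (at t = -42), with v = -766.

371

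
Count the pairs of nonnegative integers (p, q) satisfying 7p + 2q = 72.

6

gcd(7, 2) = 1  (7 = 3*2 + 1, 2 = 2*1).
Back-substituting, 7*(1) + 2*(-3) = 1.
Scale by 72: one solution is (72, -216). Reduce p mod 2: (0, 36).
General: p = 0 + 2t, q = 36 - 7t.
p ≥ 0 ⇒ t ≥ 0; q ≥ 0 ⇒ t ≤ 5. So t ∈ [0, 5]: 6 solutions.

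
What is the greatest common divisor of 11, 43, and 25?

1

gcd(43, 11) = 1.
gcd(1, 25) = 1.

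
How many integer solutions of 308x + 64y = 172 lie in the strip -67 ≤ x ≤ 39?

gcd(308, 64):
  308 = 4·64 + 52
  64 = 1·52 + 12
  52 = 4·12 + 4
  12 = 3·4
so gcd(308, 64) = 4.
Back-substitute for Bézout coefficients:
  4 = 52 - 4·12
  ... = 308·(5) + 64·(-24)
Scale by 43: particular solution (215, -1032); reduce x mod 16: (7, -31).
General solution: x = 7 + 16t, y = -31 - 77t for integer t.
-67 ≤ 7 + 16t ≤ 39 gives t ∈ [-4, 2], which is 7 values.

7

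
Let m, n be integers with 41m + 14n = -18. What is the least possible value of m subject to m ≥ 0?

4

gcd(41, 14):
  41 = 2*14 + 13
  14 = 1*13 + 1
  13 = 13*1
so gcd(41, 14) = 1.
1 divides -18, so solutions exist.
Back-substitute for Bézout coefficients:
  1 = 14 - 1*13
  ... = 41*(-1) + 14*(3)
Scale by -18/1 = -18: (m₀, n₀) = (18, -54).
General solution: m = 18 + 14t, n = -54 - 41t for integer t.
m ≥ 0: smallest is 18 mod 14 = 4 (at t = -1), with n = -13.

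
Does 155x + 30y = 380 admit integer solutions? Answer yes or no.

gcd(155, 30) = 5  (155 = 5*30 + 5, 30 = 6*5).
5 divides 380, so integer solutions exist.

yes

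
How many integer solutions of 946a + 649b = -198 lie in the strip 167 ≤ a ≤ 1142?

17

gcd(946, 649) = 11.
By Bézout, 946×(-24) + 649×(35) = 11.
Particular solution: (19, -28).
General solution: a = 19 + 59t, b = -28 - 86t for integer t.
167 ≤ 19 + 59t ≤ 1142 gives t ∈ [3, 19], which is 17 values.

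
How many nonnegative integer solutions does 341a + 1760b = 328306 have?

6

gcd(1760, 341) = 11  (1760 = 5·341 + 55, 341 = 6·55 + 11, 55 = 5·11).
Back-substituting, 341·(31) + 1760·(-6) = 11.
Scale by 29846: one solution is (925226, -179076). Reduce a mod 160: (106, 166).
General: a = 106 + 160t, b = 166 - 31t.
a ≥ 0 ⇒ t ≥ 0; b ≥ 0 ⇒ t ≤ 5. So t ∈ [0, 5]: 6 solutions.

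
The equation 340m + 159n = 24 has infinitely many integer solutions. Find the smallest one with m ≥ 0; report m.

gcd(340, 159) = 1  (340 = 2·159 + 22, 159 = 7·22 + 5, 22 = 4·5 + 2, 5 = 2·2 + 1, 2 = 2·1).
1 divides 24, so solutions exist.
Back-substituting, 340·(-65) + 159·(139) = 1.
Scale by 24/1 = 24: (m₀, n₀) = (-1560, 3336).
General solution: m = -1560 + 159t, n = 3336 - 340t for integer t.
m ≥ 0: smallest is -1560 mod 159 = 30 (at t = 10), with n = -64.

30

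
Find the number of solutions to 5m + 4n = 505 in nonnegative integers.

26

gcd(5, 4) = 1  (5 = 1*4 + 1, 4 = 4*1).
Back-substituting, 5*(1) + 4*(-1) = 1.
Scale by 505: one solution is (505, -505). Reduce m mod 4: (1, 125).
General: m = 1 + 4t, n = 125 - 5t.
m ≥ 0 ⇒ t ≥ 0; n ≥ 0 ⇒ t ≤ 25. So t ∈ [0, 25]: 26 solutions.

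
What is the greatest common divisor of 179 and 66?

gcd(179, 66) = 1  (179 = 2·66 + 47, 66 = 1·47 + 19, 47 = 2·19 + 9, 19 = 2·9 + 1, 9 = 9·1).

1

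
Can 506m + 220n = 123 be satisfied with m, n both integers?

no

gcd(506, 220):
  506 = 2·220 + 66
  220 = 3·66 + 22
  66 = 3·22
so gcd(506, 220) = 22.
22 does not divide 123 (remainder 13), so no integer solutions.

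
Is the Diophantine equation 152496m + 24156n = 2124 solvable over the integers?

yes

gcd(152496, 24156) = 36  (152496 = 6*24156 + 7560, 24156 = 3*7560 + 1476, 7560 = 5*1476 + 180, 1476 = 8*180 + 36, 180 = 5*36).
36 divides 2124, so integer solutions exist.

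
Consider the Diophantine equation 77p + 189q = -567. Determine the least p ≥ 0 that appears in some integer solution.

gcd(189, 77):
  189 = 2*77 + 35
  77 = 2*35 + 7
  35 = 5*7
so gcd(189, 77) = 7.
7 divides -567, so solutions exist.
Back-substitute for Bézout coefficients:
  7 = 77 - 2*35
  ... = 77*(5) + 189*(-2)
Scale by -567/7 = -81: (p₀, q₀) = (-405, 162).
General solution: p = -405 + 27t, q = 162 - 11t for integer t.
p ≥ 0: smallest is -405 mod 27 = 0 (at t = 15), with q = -3.

0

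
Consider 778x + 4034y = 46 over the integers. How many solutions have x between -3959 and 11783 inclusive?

gcd(4034, 778):
  4034 = 5*778 + 144
  778 = 5*144 + 58
  144 = 2*58 + 28
  58 = 2*28 + 2
  28 = 14*2
so gcd(4034, 778) = 2.
Back-substitute for Bézout coefficients:
  2 = 58 - 2*28
  ... = 778*(140) + 4034*(-27)
Scale by 23: particular solution (3220, -621); reduce x mod 2017: (1203, -232).
General solution: x = 1203 + 2017t, y = -232 - 389t for integer t.
-3959 ≤ 1203 + 2017t ≤ 11783 gives t ∈ [-2, 5], which is 8 values.

8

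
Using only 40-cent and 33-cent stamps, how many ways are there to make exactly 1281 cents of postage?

1

Need nonnegative integers with 40j + 33k = 1281.
gcd(40, 33) = 1, and 40·(-14) + 33·(17) = 1.
So (j₀, k₀) = (-17934, 21777); general j = -17934 + 33t, k = 21777 - 40t.
j ≥ 0 ⇒ t ≥ 544; k ≥ 0 ⇒ t ≤ 544. That's 1 value of t.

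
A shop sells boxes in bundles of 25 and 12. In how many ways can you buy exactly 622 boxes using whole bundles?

2

Need nonnegative integers with 25j + 12k = 622.
gcd(25, 12) = 1, and 25·(1) + 12·(-2) = 1.
So (j₀, k₀) = (622, -1244); general j = 622 + 12t, k = -1244 - 25t.
j ≥ 0 ⇒ t ≥ -51; k ≥ 0 ⇒ t ≤ -50. That's 2 values of t.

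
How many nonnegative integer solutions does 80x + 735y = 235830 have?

gcd(735, 80):
  735 = 9·80 + 15
  80 = 5·15 + 5
  15 = 3·5
so gcd(735, 80) = 5.
Back-substitute for Bézout coefficients:
  5 = 80 - 5·15
  ... = 80·(46) + 735·(-5)
Scale by 47166: one solution is (2169636, -235830). Reduce x mod 147: (63, 314).
General: x = 63 + 147t, y = 314 - 16t.
x ≥ 0 ⇒ t ≥ 0; y ≥ 0 ⇒ t ≤ 19. So t ∈ [0, 19]: 20 solutions.

20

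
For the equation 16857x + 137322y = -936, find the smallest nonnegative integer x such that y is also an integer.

gcd(137322, 16857) = 9  (137322 = 8×16857 + 2466, 16857 = 6×2466 + 2061, 2466 = 1×2061 + 405, 2061 = 5×405 + 36, 405 = 11×36 + 9, 36 = 4×9).
9 divides -936, so solutions exist.
Back-substituting, 16857×(-3731) + 137322×(458) = 9.
Scale by -936/9 = -104: (x₀, y₀) = (388024, -47632).
General solution: x = 388024 + 15258t, y = -47632 - 1873t for integer t.
x ≥ 0: smallest is 388024 mod 15258 = 6574 (at t = -25), with y = -807.

6574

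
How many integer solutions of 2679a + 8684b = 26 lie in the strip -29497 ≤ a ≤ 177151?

gcd(8684, 2679) = 1.
By Bézout, 2679·(859) + 8684·(-265) = 1.
Particular solution: (4966, -1532).
General solution: a = 4966 + 8684t, b = -1532 - 2679t for integer t.
-29497 ≤ 4966 + 8684t ≤ 177151 gives t ∈ [-3, 19], which is 23 values.

23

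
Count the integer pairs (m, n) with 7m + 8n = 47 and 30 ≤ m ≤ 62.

4

gcd(8, 7):
  8 = 1*7 + 1
  7 = 7*1
so gcd(8, 7) = 1.
Back-substitute for Bézout coefficients:
  1 = 8 - 1*7
  ... = 7*(-1) + 8*(1)
Scale by 47: particular solution (-47, 47); reduce m mod 8: (1, 5).
General solution: m = 1 + 8t, n = 5 - 7t for integer t.
30 ≤ 1 + 8t ≤ 62 gives t ∈ [4, 7], which is 4 values.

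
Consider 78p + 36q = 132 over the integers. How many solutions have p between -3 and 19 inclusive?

gcd(78, 36):
  78 = 2·36 + 6
  36 = 6·6
so gcd(78, 36) = 6.
Back-substitute for Bézout coefficients:
  6 = 78 - 2·36
  ... = 78·(1) + 36·(-2)
Scale by 22: particular solution (22, -44); reduce p mod 6: (4, -5).
General solution: p = 4 + 6t, q = -5 - 13t for integer t.
-3 ≤ 4 + 6t ≤ 19 gives t ∈ [-1, 2], which is 4 values.

4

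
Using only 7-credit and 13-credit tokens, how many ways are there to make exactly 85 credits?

Need nonnegative integers with 7j + 13k = 85.
gcd(7, 13) = 1, and 7·(2) + 13·(-1) = 1.
So (j₀, k₀) = (170, -85); general j = 170 + 13t, k = -85 - 7t.
j ≥ 0 ⇒ t ≥ -13; k ≥ 0 ⇒ t ≤ -13. That's 1 value of t.

1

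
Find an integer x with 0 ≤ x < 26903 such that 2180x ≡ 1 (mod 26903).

gcd(26903, 2180) = 1  (26903 = 12*2180 + 743, 2180 = 2*743 + 694, 743 = 1*694 + 49, 694 = 14*49 + 8, 49 = 6*8 + 1, 8 = 8*1).
Back-substituting, 2180*(-3295) + 26903*(267) = 1.
So 2180*-3295 ≡ 1 (mod 26903), and -3295 mod 26903 = 23608.

23608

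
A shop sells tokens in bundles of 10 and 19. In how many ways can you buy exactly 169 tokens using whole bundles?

Need nonnegative integers with 10j + 19k = 169.
gcd(10, 19) = 1, and 10·(2) + 19·(-1) = 1.
So (j₀, k₀) = (338, -169); general j = 338 + 19t, k = -169 - 10t.
j ≥ 0 ⇒ t ≥ -17; k ≥ 0 ⇒ t ≤ -17. That's 1 value of t.

1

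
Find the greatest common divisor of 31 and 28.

1

gcd(31, 28):
  31 = 1*28 + 3
  28 = 9*3 + 1
  3 = 3*1
so gcd(31, 28) = 1.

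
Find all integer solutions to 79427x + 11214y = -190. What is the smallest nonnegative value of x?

4792

gcd(79427, 11214):
  79427 = 7·11214 + 929
  11214 = 12·929 + 66
  929 = 14·66 + 5
  66 = 13·5 + 1
  5 = 5·1
so gcd(79427, 11214) = 1.
1 divides -190, so solutions exist.
Back-substitute for Bézout coefficients:
  1 = 66 - 13·5
  ... = 79427·(-2209) + 11214·(15646)
Scale by -190/1 = -190: (x₀, y₀) = (419710, -2972740).
General solution: x = 419710 + 11214t, y = -2972740 - 79427t for integer t.
x ≥ 0: smallest is 419710 mod 11214 = 4792 (at t = -37), with y = -33941.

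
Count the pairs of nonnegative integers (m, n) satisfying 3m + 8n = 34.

1

gcd(8, 3) = 1.
By Bézout, 3·(3) + 8·(-1) = 1.
One solution: (6, 2).
General: m = 6 + 8t, n = 2 - 3t.
m ≥ 0 ⇒ t ≥ 0; n ≥ 0 ⇒ t ≤ 0. So t ∈ [0, 0]: 1 solution.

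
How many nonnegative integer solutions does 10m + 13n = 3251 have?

25

gcd(13, 10) = 1  (13 = 1·10 + 3, 10 = 3·3 + 1, 3 = 3·1).
Back-substituting, 10·(4) + 13·(-3) = 1.
Scale by 3251: one solution is (13004, -9753). Reduce m mod 13: (4, 247).
General: m = 4 + 13t, n = 247 - 10t.
m ≥ 0 ⇒ t ≥ 0; n ≥ 0 ⇒ t ≤ 24. So t ∈ [0, 24]: 25 solutions.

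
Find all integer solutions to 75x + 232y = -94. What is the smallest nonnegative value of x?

gcd(232, 75):
  232 = 3·75 + 7
  75 = 10·7 + 5
  7 = 1·5 + 2
  5 = 2·2 + 1
  2 = 2·1
so gcd(232, 75) = 1.
1 divides -94, so solutions exist.
Back-substitute for Bézout coefficients:
  1 = 5 - 2·2
  ... = 75·(99) + 232·(-32)
Scale by -94/1 = -94: (x₀, y₀) = (-9306, 3008).
General solution: x = -9306 + 232t, y = 3008 - 75t for integer t.
x ≥ 0: smallest is -9306 mod 232 = 206 (at t = 41), with y = -67.

206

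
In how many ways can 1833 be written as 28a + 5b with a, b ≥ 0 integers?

gcd(28, 5) = 1.
By Bézout, 28×(2) + 5×(-11) = 1.
One solution: (1, 361).
General: a = 1 + 5t, b = 361 - 28t.
a ≥ 0 ⇒ t ≥ 0; b ≥ 0 ⇒ t ≤ 12. So t ∈ [0, 12]: 13 solutions.

13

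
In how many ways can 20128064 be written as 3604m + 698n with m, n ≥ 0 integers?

16

gcd(3604, 698) = 2  (3604 = 5·698 + 114, 698 = 6·114 + 14, 114 = 8·14 + 2, 14 = 7·2).
Back-substituting, 3604·(49) + 698·(-253) = 2.
Scale by 10064032: one solution is (493137568, -2546200096). Reduce m mod 349: (219, 27706).
General: m = 219 + 349t, n = 27706 - 1802t.
m ≥ 0 ⇒ t ≥ 0; n ≥ 0 ⇒ t ≤ 15. So t ∈ [0, 15]: 16 solutions.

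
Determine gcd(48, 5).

1

gcd(48, 5):
  48 = 9·5 + 3
  5 = 1·3 + 2
  3 = 1·2 + 1
  2 = 2·1
so gcd(48, 5) = 1.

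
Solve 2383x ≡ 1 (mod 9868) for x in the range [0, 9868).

7959

gcd(9868, 2383) = 1.
By Bézout, 2383·(-1909) + 9868·(461) = 1.
So 2383·-1909 ≡ 1 (mod 9868), and -1909 mod 9868 = 7959.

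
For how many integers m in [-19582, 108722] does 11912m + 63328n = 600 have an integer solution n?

gcd(63328, 11912):
  63328 = 5×11912 + 3768
  11912 = 3×3768 + 608
  3768 = 6×608 + 120
  608 = 5×120 + 8
  120 = 15×8
so gcd(63328, 11912) = 8.
Back-substitute for Bézout coefficients:
  8 = 608 - 5×120
  ... = 11912×(521) + 63328×(-98)
Scale by 75: particular solution (39075, -7350); reduce m mod 7916: (7411, -1394).
General solution: m = 7411 + 7916t, n = -1394 - 1489t for integer t.
-19582 ≤ 7411 + 7916t ≤ 108722 gives t ∈ [-3, 12], which is 16 values.

16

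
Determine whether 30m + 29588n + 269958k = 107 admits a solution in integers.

no

gcd(29588, 30) = 2.
gcd(2, 269958) = 2.
2 does not divide 107 (remainder 1), so no integer solutions.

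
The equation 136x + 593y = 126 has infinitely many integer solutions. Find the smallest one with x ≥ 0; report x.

gcd(593, 136):
  593 = 4·136 + 49
  136 = 2·49 + 38
  49 = 1·38 + 11
  38 = 3·11 + 5
  11 = 2·5 + 1
  5 = 5·1
so gcd(593, 136) = 1.
1 divides 126, so solutions exist.
Back-substitute for Bézout coefficients:
  1 = 11 - 2·5
  ... = 136·(-109) + 593·(25)
Scale by 126/1 = 126: (x₀, y₀) = (-13734, 3150).
General solution: x = -13734 + 593t, y = 3150 - 136t for integer t.
x ≥ 0: smallest is -13734 mod 593 = 498 (at t = 24), with y = -114.

498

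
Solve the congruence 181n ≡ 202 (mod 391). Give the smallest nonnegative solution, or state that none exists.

40

gcd(391, 181) = 1.
1 divides 202, so solutions exist.
By Bézout, 181×(-54) + 391×(25) = 1.
So 181×(-54) ≡ 1 (mod 391); multiply by 202: n ≡ -10908 (mod 391).
Smallest nonnegative: n = -10908 mod 391 = 40.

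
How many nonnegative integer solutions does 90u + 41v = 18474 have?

gcd(90, 41) = 1  (90 = 2*41 + 8, 41 = 5*8 + 1, 8 = 8*1).
Back-substituting, 90*(-5) + 41*(11) = 1.
Scale by 18474: one solution is (-92370, 203214). Reduce u mod 41: (3, 444).
General: u = 3 + 41t, v = 444 - 90t.
u ≥ 0 ⇒ t ≥ 0; v ≥ 0 ⇒ t ≤ 4. So t ∈ [0, 4]: 5 solutions.

5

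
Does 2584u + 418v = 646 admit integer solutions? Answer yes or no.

gcd(2584, 418) = 38  (2584 = 6*418 + 76, 418 = 5*76 + 38, 76 = 2*38).
38 divides 646, so integer solutions exist.

yes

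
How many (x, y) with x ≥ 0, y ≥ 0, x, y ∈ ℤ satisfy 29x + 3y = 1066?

gcd(29, 3) = 1.
By Bézout, 29·(-1) + 3·(10) = 1.
One solution: (2, 336).
General: x = 2 + 3t, y = 336 - 29t.
x ≥ 0 ⇒ t ≥ 0; y ≥ 0 ⇒ t ≤ 11. So t ∈ [0, 11]: 12 solutions.

12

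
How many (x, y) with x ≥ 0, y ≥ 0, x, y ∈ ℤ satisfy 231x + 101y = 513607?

22

gcd(231, 101):
  231 = 2×101 + 29
  101 = 3×29 + 14
  29 = 2×14 + 1
  14 = 14×1
so gcd(231, 101) = 1.
Back-substitute for Bézout coefficients:
  1 = 29 - 2×14
  ... = 231×(7) + 101×(-16)
Scale by 513607: one solution is (3595249, -8217712). Reduce x mod 101: (53, 4964).
General: x = 53 + 101t, y = 4964 - 231t.
x ≥ 0 ⇒ t ≥ 0; y ≥ 0 ⇒ t ≤ 21. So t ∈ [0, 21]: 22 solutions.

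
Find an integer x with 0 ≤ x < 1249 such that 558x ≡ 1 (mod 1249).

817

gcd(1249, 558) = 1  (1249 = 2×558 + 133, 558 = 4×133 + 26, 133 = 5×26 + 3, 26 = 8×3 + 2, 3 = 1×2 + 1, 2 = 2×1).
Back-substituting, 558×(-432) + 1249×(193) = 1.
So 558×-432 ≡ 1 (mod 1249), and -432 mod 1249 = 817.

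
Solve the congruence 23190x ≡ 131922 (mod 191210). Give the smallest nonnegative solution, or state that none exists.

no solution

gcd(191210, 23190) = 10.
10 does not divide 131922, so the congruence has no solution.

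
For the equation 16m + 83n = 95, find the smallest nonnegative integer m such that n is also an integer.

gcd(83, 16) = 1  (83 = 5*16 + 3, 16 = 5*3 + 1, 3 = 3*1).
1 divides 95, so solutions exist.
Back-substituting, 16*(26) + 83*(-5) = 1.
Scale by 95/1 = 95: (m₀, n₀) = (2470, -475).
General solution: m = 2470 + 83t, n = -475 - 16t for integer t.
m ≥ 0: smallest is 2470 mod 83 = 63 (at t = -29), with n = -11.

63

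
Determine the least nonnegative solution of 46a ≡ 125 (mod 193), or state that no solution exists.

gcd(193, 46) = 1.
1 divides 125, so solutions exist.
By Bézout, 46*(21) + 193*(-5) = 1.
So 46*(21) ≡ 1 (mod 193); multiply by 125: a ≡ 2625 (mod 193).
Smallest nonnegative: a = 2625 mod 193 = 116.

116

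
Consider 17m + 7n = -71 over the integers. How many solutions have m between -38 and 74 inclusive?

gcd(17, 7) = 1  (17 = 2·7 + 3, 7 = 2·3 + 1, 3 = 3·1).
Back-substituting, 17·(-2) + 7·(5) = 1.
Scale by -71: particular solution (142, -355); reduce m mod 7: (2, -15).
General solution: m = 2 + 7t, n = -15 - 17t for integer t.
-38 ≤ 2 + 7t ≤ 74 gives t ∈ [-5, 10], which is 16 values.

16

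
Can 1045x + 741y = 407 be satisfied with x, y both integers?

gcd(1045, 741) = 19  (1045 = 1·741 + 304, 741 = 2·304 + 133, 304 = 2·133 + 38, 133 = 3·38 + 19, 38 = 2·19).
19 does not divide 407 (remainder 8), so no integer solutions.

no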